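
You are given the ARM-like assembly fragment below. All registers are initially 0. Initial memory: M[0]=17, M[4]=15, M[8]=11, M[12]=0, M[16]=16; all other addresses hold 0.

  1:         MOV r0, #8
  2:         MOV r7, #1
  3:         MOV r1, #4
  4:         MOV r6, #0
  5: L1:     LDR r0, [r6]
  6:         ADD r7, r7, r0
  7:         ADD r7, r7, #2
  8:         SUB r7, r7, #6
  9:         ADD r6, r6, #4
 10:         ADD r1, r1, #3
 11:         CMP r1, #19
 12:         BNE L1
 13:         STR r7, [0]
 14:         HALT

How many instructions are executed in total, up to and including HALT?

MOV r0, #8 → r0=8
MOV r7, #1 → r7=1
MOV r1, #4 → r1=4
MOV r6, #0 → r6=0
LDR r0, [r6] → r0=M[0]=17
ADD r7, r7, r0 → r7=1+17=18
ADD r7, r7, #2 → r7=18+2=20
SUB r7, r7, #6 → r7=20-6=14
ADD r6, r6, #4 → r6=0+4=4
ADD r1, r1, #3 → r1=4+3=7
CMP r1, #19  (cmp 7,19)
BNE L1: taken
LDR r0, [r6] → r0=M[4]=15
ADD r7, r7, r0 → r7=14+15=29
ADD r7, r7, #2 → r7=29+2=31
SUB r7, r7, #6 → r7=31-6=25
ADD r6, r6, #4 → r6=4+4=8
ADD r1, r1, #3 → r1=7+3=10
CMP r1, #19  (cmp 10,19)
BNE L1: taken
LDR r0, [r6] → r0=M[8]=11
ADD r7, r7, r0 → r7=25+11=36
ADD r7, r7, #2 → r7=36+2=38
SUB r7, r7, #6 → r7=38-6=32
ADD r6, r6, #4 → r6=8+4=12
ADD r1, r1, #3 → r1=10+3=13
CMP r1, #19  (cmp 13,19)
BNE L1: taken
LDR r0, [r6] → r0=M[12]=0
ADD r7, r7, r0 → r7=32+0=32
ADD r7, r7, #2 → r7=32+2=34
SUB r7, r7, #6 → r7=34-6=28
ADD r6, r6, #4 → r6=12+4=16
ADD r1, r1, #3 → r1=13+3=16
CMP r1, #19  (cmp 16,19)
BNE L1: taken
LDR r0, [r6] → r0=M[16]=16
ADD r7, r7, r0 → r7=28+16=44
ADD r7, r7, #2 → r7=44+2=46
SUB r7, r7, #6 → r7=46-6=40
ADD r6, r6, #4 → r6=16+4=20
ADD r1, r1, #3 → r1=16+3=19
CMP r1, #19  (cmp 19,19)
BNE L1: not taken
STR r7, [0] → M[0]=40
halt.
Total executed instructions: 46.

46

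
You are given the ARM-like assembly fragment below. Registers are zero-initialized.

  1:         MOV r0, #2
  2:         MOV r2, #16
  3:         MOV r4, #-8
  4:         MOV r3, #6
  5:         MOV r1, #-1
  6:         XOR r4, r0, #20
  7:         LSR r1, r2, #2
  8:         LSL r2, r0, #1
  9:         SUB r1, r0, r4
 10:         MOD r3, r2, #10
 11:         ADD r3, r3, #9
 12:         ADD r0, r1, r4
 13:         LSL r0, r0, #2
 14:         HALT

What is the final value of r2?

4

after MOV r0, #2: r0=2
after MOV r2, #16: r2=16
after MOV r4, #-8: r4=-8
after MOV r3, #6: r3=6
after MOV r1, #-1: r1=-1
after XOR r4, r0, #20: r4=2^20=22
after LSR r1, r2, #2: r1=16>>2=4
after LSL r2, r0, #1: r2=2<<1=4
after SUB r1, r0, r4: r1=2-22=-20
after MOD r3, r2, #10: r3=4%10=4
after ADD r3, r3, #9: r3=4+9=13
after ADD r0, r1, r4: r0=(-20)+22=2
after LSL r0, r0, #2: r0=2<<2=8
halt.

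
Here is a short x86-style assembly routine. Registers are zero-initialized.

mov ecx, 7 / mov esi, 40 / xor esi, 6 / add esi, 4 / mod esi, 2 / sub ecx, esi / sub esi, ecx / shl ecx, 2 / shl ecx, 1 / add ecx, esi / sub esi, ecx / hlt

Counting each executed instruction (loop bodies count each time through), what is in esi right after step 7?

ecx=7
esi=40
esi=40^6=46
esi=46+4=50
esi=50%2=0
ecx=7-0=7
esi=0-7=-7
After step 7: esi = -7.

-7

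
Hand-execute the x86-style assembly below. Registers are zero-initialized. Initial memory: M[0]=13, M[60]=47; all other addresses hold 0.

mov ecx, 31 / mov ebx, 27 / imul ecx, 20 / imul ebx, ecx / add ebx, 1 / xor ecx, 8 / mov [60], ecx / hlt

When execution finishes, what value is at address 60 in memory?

612

ecx=31
ebx=27
ecx=31*20=620
ebx=27*620=16740
ebx=16740+1=16741
ecx=620^8=612
mov [60], ecx → M[60]=612
halt.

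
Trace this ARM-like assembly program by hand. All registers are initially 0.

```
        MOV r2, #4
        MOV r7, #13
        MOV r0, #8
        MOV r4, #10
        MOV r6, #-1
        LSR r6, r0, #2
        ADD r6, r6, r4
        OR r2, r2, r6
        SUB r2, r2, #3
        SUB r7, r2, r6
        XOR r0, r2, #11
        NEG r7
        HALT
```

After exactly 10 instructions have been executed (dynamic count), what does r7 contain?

r2=4
r7=13
r0=8
r4=10
r6=-1
r6=8>>2=2
r6=2+10=12
r2=4|12=12
r2=12-3=9
r7=9-12=-3
After step 10: r7 = -3.

-3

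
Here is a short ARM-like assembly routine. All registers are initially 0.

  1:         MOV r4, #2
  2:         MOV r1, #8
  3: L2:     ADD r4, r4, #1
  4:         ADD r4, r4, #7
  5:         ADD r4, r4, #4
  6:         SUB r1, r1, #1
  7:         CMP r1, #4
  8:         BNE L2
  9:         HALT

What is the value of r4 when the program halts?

after MOV r4, #2: r4=2
after MOV r1, #8: r1=8
after ADD r4, r4, #1: r4=2+1=3
after ADD r4, r4, #7: r4=3+7=10
after ADD r4, r4, #4: r4=10+4=14
after SUB r1, r1, #1: r1=8-1=7
CMP r1, #4  (cmp 7,4)
BNE L2: taken
after ADD r4, r4, #1: r4=14+1=15
after ADD r4, r4, #7: r4=15+7=22
after ADD r4, r4, #4: r4=22+4=26
after SUB r1, r1, #1: r1=7-1=6
CMP r1, #4  (cmp 6,4)
BNE L2: taken
after ADD r4, r4, #1: r4=26+1=27
after ADD r4, r4, #7: r4=27+7=34
after ADD r4, r4, #4: r4=34+4=38
after SUB r1, r1, #1: r1=6-1=5
CMP r1, #4  (cmp 5,4)
BNE L2: taken
after ADD r4, r4, #1: r4=38+1=39
after ADD r4, r4, #7: r4=39+7=46
after ADD r4, r4, #4: r4=46+4=50
after SUB r1, r1, #1: r1=5-1=4
CMP r1, #4  (cmp 4,4)
BNE L2: not taken
halt.

50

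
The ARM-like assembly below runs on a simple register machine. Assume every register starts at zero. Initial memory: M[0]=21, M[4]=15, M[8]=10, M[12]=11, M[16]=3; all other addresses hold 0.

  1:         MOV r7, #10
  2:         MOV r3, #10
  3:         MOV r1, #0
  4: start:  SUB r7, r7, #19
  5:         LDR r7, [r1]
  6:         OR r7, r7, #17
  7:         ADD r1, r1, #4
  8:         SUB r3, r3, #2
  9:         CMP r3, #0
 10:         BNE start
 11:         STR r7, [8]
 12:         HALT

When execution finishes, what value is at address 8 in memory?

r7=10
r3=10
r1=0
r7=10-19=-9
r7=M[0]=21
r7=21|17=21
r1=0+4=4
r3=10-2=8
CMP r3, #0  (cmp 8,0)
BNE start: taken
r7=21-19=2
r7=M[4]=15
r7=15|17=31
r1=4+4=8
r3=8-2=6
CMP r3, #0  (cmp 6,0)
BNE start: taken
r7=31-19=12
r7=M[8]=10
r7=10|17=27
r1=8+4=12
r3=6-2=4
CMP r3, #0  (cmp 4,0)
BNE start: taken
r7=27-19=8
r7=M[12]=11
r7=11|17=27
r1=12+4=16
r3=4-2=2
CMP r3, #0  (cmp 2,0)
BNE start: taken
r7=27-19=8
r7=M[16]=3
r7=3|17=19
r1=16+4=20
r3=2-2=0
CMP r3, #0  (cmp 0,0)
BNE start: not taken
STR r7, [8] → M[8]=19
halt.

19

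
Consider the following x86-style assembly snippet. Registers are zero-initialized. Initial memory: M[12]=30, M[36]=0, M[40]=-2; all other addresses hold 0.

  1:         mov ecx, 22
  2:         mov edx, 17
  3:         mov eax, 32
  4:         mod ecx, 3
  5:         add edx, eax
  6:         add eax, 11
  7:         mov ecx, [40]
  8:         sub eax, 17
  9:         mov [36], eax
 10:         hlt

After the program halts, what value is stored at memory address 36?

mov ecx, 22 → ecx=22
mov edx, 17 → edx=17
mov eax, 32 → eax=32
mod ecx, 3 → ecx=22%3=1
add edx, eax → edx=17+32=49
add eax, 11 → eax=32+11=43
mov ecx, [40] → ecx=M[40]=-2
sub eax, 17 → eax=43-17=26
mov [36], eax → M[36]=26
halt.

26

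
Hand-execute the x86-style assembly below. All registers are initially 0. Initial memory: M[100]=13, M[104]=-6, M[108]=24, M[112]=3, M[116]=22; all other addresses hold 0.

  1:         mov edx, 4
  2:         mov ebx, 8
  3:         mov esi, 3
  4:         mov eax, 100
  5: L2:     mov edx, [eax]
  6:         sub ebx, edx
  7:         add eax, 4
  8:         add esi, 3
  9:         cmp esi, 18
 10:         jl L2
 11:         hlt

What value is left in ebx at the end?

-48

mov edx, 4 → edx=4
mov ebx, 8 → ebx=8
mov esi, 3 → esi=3
mov eax, 100 → eax=100
mov edx, [eax] → edx=M[100]=13
sub ebx, edx → ebx=8-13=-5
add eax, 4 → eax=100+4=104
add esi, 3 → esi=3+3=6
cmp esi, 18  (cmp 6,18)
jl L2: taken
mov edx, [eax] → edx=M[104]=-6
sub ebx, edx → ebx=(-5)-(-6)=1
add eax, 4 → eax=104+4=108
add esi, 3 → esi=6+3=9
cmp esi, 18  (cmp 9,18)
jl L2: taken
mov edx, [eax] → edx=M[108]=24
sub ebx, edx → ebx=1-24=-23
add eax, 4 → eax=108+4=112
add esi, 3 → esi=9+3=12
cmp esi, 18  (cmp 12,18)
jl L2: taken
mov edx, [eax] → edx=M[112]=3
sub ebx, edx → ebx=(-23)-3=-26
add eax, 4 → eax=112+4=116
add esi, 3 → esi=12+3=15
cmp esi, 18  (cmp 15,18)
jl L2: taken
mov edx, [eax] → edx=M[116]=22
sub ebx, edx → ebx=(-26)-22=-48
add eax, 4 → eax=116+4=120
add esi, 3 → esi=15+3=18
cmp esi, 18  (cmp 18,18)
jl L2: not taken
halt.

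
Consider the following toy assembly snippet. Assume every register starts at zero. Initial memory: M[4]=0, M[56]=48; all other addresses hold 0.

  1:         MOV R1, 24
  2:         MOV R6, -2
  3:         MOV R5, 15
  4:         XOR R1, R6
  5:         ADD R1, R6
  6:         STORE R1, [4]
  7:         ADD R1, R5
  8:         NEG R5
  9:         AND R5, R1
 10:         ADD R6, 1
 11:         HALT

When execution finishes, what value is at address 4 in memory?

after MOV R1, 24: R1=24
after MOV R6, -2: R6=-2
after MOV R5, 15: R5=15
after XOR R1, R6: R1=24^(-2)=-26
after ADD R1, R6: R1=(-26)+(-2)=-28
STORE R1, [4] → M[4]=-28
after ADD R1, R5: R1=(-28)+15=-13
after NEG R5: R5=-(15)=-15
after AND R5, R1: R5=(-15)&(-13)=-15
after ADD R6, 1: R6=(-2)+1=-1
halt.

-28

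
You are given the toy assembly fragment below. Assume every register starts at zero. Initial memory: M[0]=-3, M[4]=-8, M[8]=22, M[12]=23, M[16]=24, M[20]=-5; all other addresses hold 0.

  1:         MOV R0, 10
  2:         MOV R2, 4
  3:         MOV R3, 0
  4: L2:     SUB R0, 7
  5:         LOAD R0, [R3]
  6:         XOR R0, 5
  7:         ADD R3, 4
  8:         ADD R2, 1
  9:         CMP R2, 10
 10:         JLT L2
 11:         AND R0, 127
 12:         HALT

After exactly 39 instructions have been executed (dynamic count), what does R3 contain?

MOV R0, 10 → R0=10
MOV R2, 4 → R2=4
MOV R3, 0 → R3=0
SUB R0, 7 → R0=10-7=3
LOAD R0, [R3] → R0=M[0]=-3
XOR R0, 5 → R0=(-3)^5=-8
ADD R3, 4 → R3=0+4=4
ADD R2, 1 → R2=4+1=5
CMP R2, 10  (cmp 5,10)
JLT L2: taken
SUB R0, 7 → R0=(-8)-7=-15
LOAD R0, [R3] → R0=M[4]=-8
XOR R0, 5 → R0=(-8)^5=-3
ADD R3, 4 → R3=4+4=8
ADD R2, 1 → R2=5+1=6
CMP R2, 10  (cmp 6,10)
JLT L2: taken
SUB R0, 7 → R0=(-3)-7=-10
LOAD R0, [R3] → R0=M[8]=22
XOR R0, 5 → R0=22^5=19
ADD R3, 4 → R3=8+4=12
ADD R2, 1 → R2=6+1=7
CMP R2, 10  (cmp 7,10)
JLT L2: taken
SUB R0, 7 → R0=19-7=12
LOAD R0, [R3] → R0=M[12]=23
XOR R0, 5 → R0=23^5=18
ADD R3, 4 → R3=12+4=16
ADD R2, 1 → R2=7+1=8
CMP R2, 10  (cmp 8,10)
JLT L2: taken
SUB R0, 7 → R0=18-7=11
LOAD R0, [R3] → R0=M[16]=24
XOR R0, 5 → R0=24^5=29
ADD R3, 4 → R3=16+4=20
ADD R2, 1 → R2=8+1=9
CMP R2, 10  (cmp 9,10)
JLT L2: taken
SUB R0, 7 → R0=29-7=22
After step 39: R3 = 20.

20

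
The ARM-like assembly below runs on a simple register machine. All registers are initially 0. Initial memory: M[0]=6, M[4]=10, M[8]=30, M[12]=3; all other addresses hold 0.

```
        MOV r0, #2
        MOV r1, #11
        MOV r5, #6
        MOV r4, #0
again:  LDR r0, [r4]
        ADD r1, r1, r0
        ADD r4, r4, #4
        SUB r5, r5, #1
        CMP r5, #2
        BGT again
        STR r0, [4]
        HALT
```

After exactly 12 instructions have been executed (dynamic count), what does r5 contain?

MOV r0, #2 → r0=2
MOV r1, #11 → r1=11
MOV r5, #6 → r5=6
MOV r4, #0 → r4=0
LDR r0, [r4] → r0=M[0]=6
ADD r1, r1, r0 → r1=11+6=17
ADD r4, r4, #4 → r4=0+4=4
SUB r5, r5, #1 → r5=6-1=5
CMP r5, #2  (cmp 5,2)
BGT again: taken
LDR r0, [r4] → r0=M[4]=10
ADD r1, r1, r0 → r1=17+10=27
After step 12: r5 = 5.

5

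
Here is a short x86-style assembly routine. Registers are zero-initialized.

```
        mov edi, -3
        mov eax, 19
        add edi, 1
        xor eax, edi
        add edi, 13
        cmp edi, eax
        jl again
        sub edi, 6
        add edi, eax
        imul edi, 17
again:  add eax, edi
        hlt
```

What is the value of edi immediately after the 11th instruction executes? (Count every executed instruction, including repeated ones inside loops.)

-238

edi=-3
eax=19
edi=(-3)+1=-2
eax=19^(-2)=-19
edi=(-2)+13=11
cmp edi, eax  (cmp 11,-19)
jl again: not taken
edi=11-6=5
edi=5+(-19)=-14
edi=(-14)*17=-238
eax=(-19)+(-238)=-257
After step 11: edi = -238.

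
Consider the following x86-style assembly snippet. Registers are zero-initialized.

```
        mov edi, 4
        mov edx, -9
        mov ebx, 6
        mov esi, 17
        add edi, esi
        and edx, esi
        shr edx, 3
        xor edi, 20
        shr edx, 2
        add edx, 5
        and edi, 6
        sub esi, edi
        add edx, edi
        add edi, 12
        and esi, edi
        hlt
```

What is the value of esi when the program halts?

edi=4
edx=-9
ebx=6
esi=17
edi=4+17=21
edx=(-9)&17=17
edx=17>>3=2
edi=21^20=1
edx=2>>2=0
edx=0+5=5
edi=1&6=0
esi=17-0=17
edx=5+0=5
edi=0+12=12
esi=17&12=0
halt.

0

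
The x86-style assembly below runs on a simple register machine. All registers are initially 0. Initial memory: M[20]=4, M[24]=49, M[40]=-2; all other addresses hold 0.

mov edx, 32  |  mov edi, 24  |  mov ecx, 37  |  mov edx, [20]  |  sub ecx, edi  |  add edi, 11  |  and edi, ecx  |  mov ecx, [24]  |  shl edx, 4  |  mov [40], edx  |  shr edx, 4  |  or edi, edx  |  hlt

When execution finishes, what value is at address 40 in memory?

64

edx=32
edi=24
ecx=37
edx=M[20]=4
ecx=37-24=13
edi=24+11=35
edi=35&13=1
ecx=M[24]=49
edx=4<<4=64
mov [40], edx → M[40]=64
edx=64>>4=4
edi=1|4=5
halt.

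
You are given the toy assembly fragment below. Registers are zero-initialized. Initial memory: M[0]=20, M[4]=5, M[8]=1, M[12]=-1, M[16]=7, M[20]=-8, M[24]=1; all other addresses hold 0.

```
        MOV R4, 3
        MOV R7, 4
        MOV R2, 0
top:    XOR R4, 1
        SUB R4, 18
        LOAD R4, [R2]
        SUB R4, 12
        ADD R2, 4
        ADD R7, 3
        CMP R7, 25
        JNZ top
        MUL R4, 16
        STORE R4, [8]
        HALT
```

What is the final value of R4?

R4=3
R7=4
R2=0
R4=3^1=2
R4=2-18=-16
R4=M[0]=20
R4=20-12=8
R2=0+4=4
R7=4+3=7
CMP R7, 25  (cmp 7,25)
JNZ top: taken
R4=8^1=9
R4=9-18=-9
R4=M[4]=5
R4=5-12=-7
R2=4+4=8
R7=7+3=10
CMP R7, 25  (cmp 10,25)
JNZ top: taken
R4=(-7)^1=-8
R4=(-8)-18=-26
R4=M[8]=1
R4=1-12=-11
R2=8+4=12
R7=10+3=13
CMP R7, 25  (cmp 13,25)
JNZ top: taken
R4=(-11)^1=-12
R4=(-12)-18=-30
R4=M[12]=-1
R4=(-1)-12=-13
R2=12+4=16
R7=13+3=16
CMP R7, 25  (cmp 16,25)
JNZ top: taken
R4=(-13)^1=-14
R4=(-14)-18=-32
R4=M[16]=7
R4=7-12=-5
R2=16+4=20
R7=16+3=19
CMP R7, 25  (cmp 19,25)
JNZ top: taken
R4=(-5)^1=-6
R4=(-6)-18=-24
R4=M[20]=-8
R4=(-8)-12=-20
R2=20+4=24
R7=19+3=22
CMP R7, 25  (cmp 22,25)
JNZ top: taken
R4=(-20)^1=-19
R4=(-19)-18=-37
R4=M[24]=1
R4=1-12=-11
R2=24+4=28
R7=22+3=25
CMP R7, 25  (cmp 25,25)
JNZ top: not taken
R4=(-11)*16=-176
STORE R4, [8] → M[8]=-176
halt.

-176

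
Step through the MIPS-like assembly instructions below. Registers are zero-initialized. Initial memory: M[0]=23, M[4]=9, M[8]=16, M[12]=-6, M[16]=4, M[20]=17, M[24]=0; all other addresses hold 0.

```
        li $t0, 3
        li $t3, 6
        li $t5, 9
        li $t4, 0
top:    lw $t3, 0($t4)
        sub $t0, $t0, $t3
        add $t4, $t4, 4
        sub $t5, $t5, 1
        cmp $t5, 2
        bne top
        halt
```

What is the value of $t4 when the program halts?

after li $t0, 3: $t0=3
after li $t3, 6: $t3=6
after li $t5, 9: $t5=9
after li $t4, 0: $t4=0
after lw $t3, 0($t4): $t3=M[0]=23
after sub $t0, $t0, $t3: $t0=3-23=-20
after add $t4, $t4, 4: $t4=0+4=4
after sub $t5, $t5, 1: $t5=9-1=8
cmp $t5, 2  (cmp 8,2)
bne top: taken
after lw $t3, 0($t4): $t3=M[4]=9
after sub $t0, $t0, $t3: $t0=(-20)-9=-29
after add $t4, $t4, 4: $t4=4+4=8
after sub $t5, $t5, 1: $t5=8-1=7
cmp $t5, 2  (cmp 7,2)
bne top: taken
after lw $t3, 0($t4): $t3=M[8]=16
after sub $t0, $t0, $t3: $t0=(-29)-16=-45
after add $t4, $t4, 4: $t4=8+4=12
after sub $t5, $t5, 1: $t5=7-1=6
cmp $t5, 2  (cmp 6,2)
bne top: taken
after lw $t3, 0($t4): $t3=M[12]=-6
after sub $t0, $t0, $t3: $t0=(-45)-(-6)=-39
after add $t4, $t4, 4: $t4=12+4=16
after sub $t5, $t5, 1: $t5=6-1=5
cmp $t5, 2  (cmp 5,2)
bne top: taken
after lw $t3, 0($t4): $t3=M[16]=4
after sub $t0, $t0, $t3: $t0=(-39)-4=-43
after add $t4, $t4, 4: $t4=16+4=20
after sub $t5, $t5, 1: $t5=5-1=4
cmp $t5, 2  (cmp 4,2)
bne top: taken
after lw $t3, 0($t4): $t3=M[20]=17
after sub $t0, $t0, $t3: $t0=(-43)-17=-60
after add $t4, $t4, 4: $t4=20+4=24
after sub $t5, $t5, 1: $t5=4-1=3
cmp $t5, 2  (cmp 3,2)
bne top: taken
after lw $t3, 0($t4): $t3=M[24]=0
after sub $t0, $t0, $t3: $t0=(-60)-0=-60
after add $t4, $t4, 4: $t4=24+4=28
after sub $t5, $t5, 1: $t5=3-1=2
cmp $t5, 2  (cmp 2,2)
bne top: not taken
halt.

28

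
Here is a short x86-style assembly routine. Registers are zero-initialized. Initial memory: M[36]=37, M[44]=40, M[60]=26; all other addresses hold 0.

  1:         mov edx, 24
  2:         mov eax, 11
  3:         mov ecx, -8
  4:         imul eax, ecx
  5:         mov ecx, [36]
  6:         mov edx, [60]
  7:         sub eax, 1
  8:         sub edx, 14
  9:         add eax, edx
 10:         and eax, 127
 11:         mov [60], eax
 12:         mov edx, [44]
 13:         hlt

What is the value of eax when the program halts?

mov edx, 24 → edx=24
mov eax, 11 → eax=11
mov ecx, -8 → ecx=-8
imul eax, ecx → eax=11*(-8)=-88
mov ecx, [36] → ecx=M[36]=37
mov edx, [60] → edx=M[60]=26
sub eax, 1 → eax=(-88)-1=-89
sub edx, 14 → edx=26-14=12
add eax, edx → eax=(-89)+12=-77
and eax, 127 → eax=(-77)&127=51
mov [60], eax → M[60]=51
mov edx, [44] → edx=M[44]=40
halt.

51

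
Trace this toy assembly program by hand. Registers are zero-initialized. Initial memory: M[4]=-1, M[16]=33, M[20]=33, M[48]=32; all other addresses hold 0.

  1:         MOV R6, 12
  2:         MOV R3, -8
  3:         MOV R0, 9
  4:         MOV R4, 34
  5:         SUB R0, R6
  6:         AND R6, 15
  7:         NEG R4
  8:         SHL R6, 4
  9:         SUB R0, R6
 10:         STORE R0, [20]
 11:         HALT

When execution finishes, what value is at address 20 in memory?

R6=12
R3=-8
R0=9
R4=34
R0=9-12=-3
R6=12&15=12
R4=-(34)=-34
R6=12<<4=192
R0=(-3)-192=-195
STORE R0, [20] → M[20]=-195
halt.

-195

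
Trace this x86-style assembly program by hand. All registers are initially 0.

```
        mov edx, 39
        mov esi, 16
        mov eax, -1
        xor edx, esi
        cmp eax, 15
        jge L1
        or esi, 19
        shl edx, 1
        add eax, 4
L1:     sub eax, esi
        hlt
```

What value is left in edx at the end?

after mov edx, 39: edx=39
after mov esi, 16: esi=16
after mov eax, -1: eax=-1
after xor edx, esi: edx=39^16=55
cmp eax, 15  (cmp -1,15)
jge L1: not taken
after or esi, 19: esi=16|19=19
after shl edx, 1: edx=55<<1=110
after add eax, 4: eax=(-1)+4=3
after sub eax, esi: eax=3-19=-16
halt.

110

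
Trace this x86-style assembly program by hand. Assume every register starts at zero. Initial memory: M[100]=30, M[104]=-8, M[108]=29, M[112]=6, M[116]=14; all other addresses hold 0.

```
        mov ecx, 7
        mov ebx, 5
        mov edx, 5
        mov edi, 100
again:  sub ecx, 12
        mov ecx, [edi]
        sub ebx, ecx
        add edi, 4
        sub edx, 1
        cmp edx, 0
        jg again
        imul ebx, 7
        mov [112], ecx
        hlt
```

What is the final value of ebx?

-462

after mov ecx, 7: ecx=7
after mov ebx, 5: ebx=5
after mov edx, 5: edx=5
after mov edi, 100: edi=100
after sub ecx, 12: ecx=7-12=-5
after mov ecx, [edi]: ecx=M[100]=30
after sub ebx, ecx: ebx=5-30=-25
after add edi, 4: edi=100+4=104
after sub edx, 1: edx=5-1=4
cmp edx, 0  (cmp 4,0)
jg again: taken
after sub ecx, 12: ecx=30-12=18
after mov ecx, [edi]: ecx=M[104]=-8
after sub ebx, ecx: ebx=(-25)-(-8)=-17
after add edi, 4: edi=104+4=108
after sub edx, 1: edx=4-1=3
cmp edx, 0  (cmp 3,0)
jg again: taken
after sub ecx, 12: ecx=(-8)-12=-20
after mov ecx, [edi]: ecx=M[108]=29
after sub ebx, ecx: ebx=(-17)-29=-46
after add edi, 4: edi=108+4=112
after sub edx, 1: edx=3-1=2
cmp edx, 0  (cmp 2,0)
jg again: taken
after sub ecx, 12: ecx=29-12=17
after mov ecx, [edi]: ecx=M[112]=6
after sub ebx, ecx: ebx=(-46)-6=-52
after add edi, 4: edi=112+4=116
after sub edx, 1: edx=2-1=1
cmp edx, 0  (cmp 1,0)
jg again: taken
after sub ecx, 12: ecx=6-12=-6
after mov ecx, [edi]: ecx=M[116]=14
after sub ebx, ecx: ebx=(-52)-14=-66
after add edi, 4: edi=116+4=120
after sub edx, 1: edx=1-1=0
cmp edx, 0  (cmp 0,0)
jg again: not taken
after imul ebx, 7: ebx=(-66)*7=-462
mov [112], ecx → M[112]=14
halt.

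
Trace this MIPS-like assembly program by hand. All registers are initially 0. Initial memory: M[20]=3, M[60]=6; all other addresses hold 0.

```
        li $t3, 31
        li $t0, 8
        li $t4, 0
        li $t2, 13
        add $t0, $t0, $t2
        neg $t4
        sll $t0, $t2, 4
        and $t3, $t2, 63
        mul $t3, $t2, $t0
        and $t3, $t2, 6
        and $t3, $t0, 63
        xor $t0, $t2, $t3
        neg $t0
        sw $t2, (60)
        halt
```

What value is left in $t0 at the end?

-29

$t3=31
$t0=8
$t4=0
$t2=13
$t0=8+13=21
$t4=-(0)=0
$t0=13<<4=208
$t3=13&63=13
$t3=13*208=2704
$t3=13&6=4
$t3=208&63=16
$t0=13^16=29
$t0=-(29)=-29
sw $t2, (60) → M[60]=13
halt.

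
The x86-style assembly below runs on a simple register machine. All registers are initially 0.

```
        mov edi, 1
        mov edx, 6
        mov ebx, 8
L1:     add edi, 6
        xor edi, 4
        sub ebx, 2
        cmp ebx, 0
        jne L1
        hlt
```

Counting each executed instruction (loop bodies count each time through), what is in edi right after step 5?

3

mov edi, 1 → edi=1
mov edx, 6 → edx=6
mov ebx, 8 → ebx=8
add edi, 6 → edi=1+6=7
xor edi, 4 → edi=7^4=3
After step 5: edi = 3.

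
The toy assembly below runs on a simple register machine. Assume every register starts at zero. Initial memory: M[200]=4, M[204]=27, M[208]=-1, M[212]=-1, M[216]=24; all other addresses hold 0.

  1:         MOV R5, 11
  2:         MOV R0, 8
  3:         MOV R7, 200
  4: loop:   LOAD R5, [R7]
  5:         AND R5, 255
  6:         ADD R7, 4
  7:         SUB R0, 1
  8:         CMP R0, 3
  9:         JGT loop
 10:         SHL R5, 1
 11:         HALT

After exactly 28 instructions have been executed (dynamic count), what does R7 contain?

MOV R5, 11 → R5=11
MOV R0, 8 → R0=8
MOV R7, 200 → R7=200
LOAD R5, [R7] → R5=M[200]=4
AND R5, 255 → R5=4&255=4
ADD R7, 4 → R7=200+4=204
SUB R0, 1 → R0=8-1=7
CMP R0, 3  (cmp 7,3)
JGT loop: taken
LOAD R5, [R7] → R5=M[204]=27
AND R5, 255 → R5=27&255=27
ADD R7, 4 → R7=204+4=208
SUB R0, 1 → R0=7-1=6
CMP R0, 3  (cmp 6,3)
JGT loop: taken
LOAD R5, [R7] → R5=M[208]=-1
AND R5, 255 → R5=(-1)&255=255
ADD R7, 4 → R7=208+4=212
SUB R0, 1 → R0=6-1=5
CMP R0, 3  (cmp 5,3)
JGT loop: taken
LOAD R5, [R7] → R5=M[212]=-1
AND R5, 255 → R5=(-1)&255=255
ADD R7, 4 → R7=212+4=216
SUB R0, 1 → R0=5-1=4
CMP R0, 3  (cmp 4,3)
JGT loop: taken
LOAD R5, [R7] → R5=M[216]=24
After step 28: R7 = 216.

216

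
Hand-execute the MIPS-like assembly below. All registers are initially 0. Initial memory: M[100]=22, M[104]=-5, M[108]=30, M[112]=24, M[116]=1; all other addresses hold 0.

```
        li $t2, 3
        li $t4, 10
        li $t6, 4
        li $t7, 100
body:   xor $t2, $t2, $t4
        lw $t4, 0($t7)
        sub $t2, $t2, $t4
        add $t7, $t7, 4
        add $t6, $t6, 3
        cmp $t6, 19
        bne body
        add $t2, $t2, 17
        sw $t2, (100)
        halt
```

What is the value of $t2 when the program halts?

after li $t2, 3: $t2=3
after li $t4, 10: $t4=10
after li $t6, 4: $t6=4
after li $t7, 100: $t7=100
after xor $t2, $t2, $t4: $t2=3^10=9
after lw $t4, 0($t7): $t4=M[100]=22
after sub $t2, $t2, $t4: $t2=9-22=-13
after add $t7, $t7, 4: $t7=100+4=104
after add $t6, $t6, 3: $t6=4+3=7
cmp $t6, 19  (cmp 7,19)
bne body: taken
after xor $t2, $t2, $t4: $t2=(-13)^22=-27
after lw $t4, 0($t7): $t4=M[104]=-5
after sub $t2, $t2, $t4: $t2=(-27)-(-5)=-22
after add $t7, $t7, 4: $t7=104+4=108
after add $t6, $t6, 3: $t6=7+3=10
cmp $t6, 19  (cmp 10,19)
bne body: taken
after xor $t2, $t2, $t4: $t2=(-22)^(-5)=17
after lw $t4, 0($t7): $t4=M[108]=30
after sub $t2, $t2, $t4: $t2=17-30=-13
after add $t7, $t7, 4: $t7=108+4=112
after add $t6, $t6, 3: $t6=10+3=13
cmp $t6, 19  (cmp 13,19)
bne body: taken
after xor $t2, $t2, $t4: $t2=(-13)^30=-19
after lw $t4, 0($t7): $t4=M[112]=24
after sub $t2, $t2, $t4: $t2=(-19)-24=-43
after add $t7, $t7, 4: $t7=112+4=116
after add $t6, $t6, 3: $t6=13+3=16
cmp $t6, 19  (cmp 16,19)
bne body: taken
after xor $t2, $t2, $t4: $t2=(-43)^24=-51
after lw $t4, 0($t7): $t4=M[116]=1
after sub $t2, $t2, $t4: $t2=(-51)-1=-52
after add $t7, $t7, 4: $t7=116+4=120
after add $t6, $t6, 3: $t6=16+3=19
cmp $t6, 19  (cmp 19,19)
bne body: not taken
after add $t2, $t2, 17: $t2=(-52)+17=-35
sw $t2, (100) → M[100]=-35
halt.

-35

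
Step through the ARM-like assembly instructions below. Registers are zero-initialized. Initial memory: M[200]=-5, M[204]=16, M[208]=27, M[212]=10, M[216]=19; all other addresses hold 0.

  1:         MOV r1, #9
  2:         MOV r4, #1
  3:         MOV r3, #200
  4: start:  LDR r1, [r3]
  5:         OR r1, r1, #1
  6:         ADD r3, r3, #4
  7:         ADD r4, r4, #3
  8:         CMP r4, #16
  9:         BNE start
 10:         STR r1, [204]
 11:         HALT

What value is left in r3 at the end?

220

after MOV r1, #9: r1=9
after MOV r4, #1: r4=1
after MOV r3, #200: r3=200
after LDR r1, [r3]: r1=M[200]=-5
after OR r1, r1, #1: r1=(-5)|1=-5
after ADD r3, r3, #4: r3=200+4=204
after ADD r4, r4, #3: r4=1+3=4
CMP r4, #16  (cmp 4,16)
BNE start: taken
after LDR r1, [r3]: r1=M[204]=16
after OR r1, r1, #1: r1=16|1=17
after ADD r3, r3, #4: r3=204+4=208
after ADD r4, r4, #3: r4=4+3=7
CMP r4, #16  (cmp 7,16)
BNE start: taken
after LDR r1, [r3]: r1=M[208]=27
after OR r1, r1, #1: r1=27|1=27
after ADD r3, r3, #4: r3=208+4=212
after ADD r4, r4, #3: r4=7+3=10
CMP r4, #16  (cmp 10,16)
BNE start: taken
after LDR r1, [r3]: r1=M[212]=10
after OR r1, r1, #1: r1=10|1=11
after ADD r3, r3, #4: r3=212+4=216
after ADD r4, r4, #3: r4=10+3=13
CMP r4, #16  (cmp 13,16)
BNE start: taken
after LDR r1, [r3]: r1=M[216]=19
after OR r1, r1, #1: r1=19|1=19
after ADD r3, r3, #4: r3=216+4=220
after ADD r4, r4, #3: r4=13+3=16
CMP r4, #16  (cmp 16,16)
BNE start: not taken
STR r1, [204] → M[204]=19
halt.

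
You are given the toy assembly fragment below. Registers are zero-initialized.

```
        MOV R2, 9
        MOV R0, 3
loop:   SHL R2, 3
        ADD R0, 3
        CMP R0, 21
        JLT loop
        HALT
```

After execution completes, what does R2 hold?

2359296

after MOV R2, 9: R2=9
after MOV R0, 3: R0=3
after SHL R2, 3: R2=9<<3=72
after ADD R0, 3: R0=3+3=6
CMP R0, 21  (cmp 6,21)
JLT loop: taken
after SHL R2, 3: R2=72<<3=576
after ADD R0, 3: R0=6+3=9
CMP R0, 21  (cmp 9,21)
JLT loop: taken
after SHL R2, 3: R2=576<<3=4608
after ADD R0, 3: R0=9+3=12
CMP R0, 21  (cmp 12,21)
JLT loop: taken
after SHL R2, 3: R2=4608<<3=36864
after ADD R0, 3: R0=12+3=15
CMP R0, 21  (cmp 15,21)
JLT loop: taken
after SHL R2, 3: R2=36864<<3=294912
after ADD R0, 3: R0=15+3=18
CMP R0, 21  (cmp 18,21)
JLT loop: taken
after SHL R2, 3: R2=294912<<3=2359296
after ADD R0, 3: R0=18+3=21
CMP R0, 21  (cmp 21,21)
JLT loop: not taken
halt.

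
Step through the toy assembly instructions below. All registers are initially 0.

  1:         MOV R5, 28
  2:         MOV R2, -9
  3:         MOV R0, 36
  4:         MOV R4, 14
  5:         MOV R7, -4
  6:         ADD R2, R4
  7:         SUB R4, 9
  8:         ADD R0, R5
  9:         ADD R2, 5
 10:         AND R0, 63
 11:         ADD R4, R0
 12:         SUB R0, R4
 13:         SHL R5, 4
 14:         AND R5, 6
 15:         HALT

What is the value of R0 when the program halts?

R5=28
R2=-9
R0=36
R4=14
R7=-4
R2=(-9)+14=5
R4=14-9=5
R0=36+28=64
R2=5+5=10
R0=64&63=0
R4=5+0=5
R0=0-5=-5
R5=28<<4=448
R5=448&6=0
halt.

-5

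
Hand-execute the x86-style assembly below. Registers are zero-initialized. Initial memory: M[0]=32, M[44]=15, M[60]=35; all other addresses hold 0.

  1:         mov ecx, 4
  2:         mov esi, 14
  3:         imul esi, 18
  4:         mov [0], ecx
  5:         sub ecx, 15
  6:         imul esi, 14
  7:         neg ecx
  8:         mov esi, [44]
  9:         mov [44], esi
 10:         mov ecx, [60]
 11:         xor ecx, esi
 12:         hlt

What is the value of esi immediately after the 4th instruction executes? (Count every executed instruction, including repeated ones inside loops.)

252

ecx=4
esi=14
esi=14*18=252
mov [0], ecx → M[0]=4
After step 4: esi = 252.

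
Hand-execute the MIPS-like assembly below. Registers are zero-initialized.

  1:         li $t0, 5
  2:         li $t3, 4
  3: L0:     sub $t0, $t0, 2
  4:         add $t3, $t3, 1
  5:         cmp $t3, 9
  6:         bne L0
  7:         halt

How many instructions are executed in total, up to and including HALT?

23

$t0=5
$t3=4
$t0=5-2=3
$t3=4+1=5
cmp $t3, 9  (cmp 5,9)
bne L0: taken
$t0=3-2=1
$t3=5+1=6
cmp $t3, 9  (cmp 6,9)
bne L0: taken
$t0=1-2=-1
$t3=6+1=7
cmp $t3, 9  (cmp 7,9)
bne L0: taken
$t0=(-1)-2=-3
$t3=7+1=8
cmp $t3, 9  (cmp 8,9)
bne L0: taken
$t0=(-3)-2=-5
$t3=8+1=9
cmp $t3, 9  (cmp 9,9)
bne L0: not taken
halt.
Total executed instructions: 23.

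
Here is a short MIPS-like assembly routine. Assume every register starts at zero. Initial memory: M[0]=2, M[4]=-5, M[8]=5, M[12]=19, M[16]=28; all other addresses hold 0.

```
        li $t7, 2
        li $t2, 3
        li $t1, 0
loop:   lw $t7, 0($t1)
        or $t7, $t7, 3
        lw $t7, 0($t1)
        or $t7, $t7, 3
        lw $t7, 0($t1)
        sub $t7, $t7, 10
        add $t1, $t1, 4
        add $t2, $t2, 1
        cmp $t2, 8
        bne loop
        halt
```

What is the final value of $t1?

after li $t7, 2: $t7=2
after li $t2, 3: $t2=3
after li $t1, 0: $t1=0
after lw $t7, 0($t1): $t7=M[0]=2
after or $t7, $t7, 3: $t7=2|3=3
after lw $t7, 0($t1): $t7=M[0]=2
after or $t7, $t7, 3: $t7=2|3=3
after lw $t7, 0($t1): $t7=M[0]=2
after sub $t7, $t7, 10: $t7=2-10=-8
after add $t1, $t1, 4: $t1=0+4=4
after add $t2, $t2, 1: $t2=3+1=4
cmp $t2, 8  (cmp 4,8)
bne loop: taken
after lw $t7, 0($t1): $t7=M[4]=-5
after or $t7, $t7, 3: $t7=(-5)|3=-5
after lw $t7, 0($t1): $t7=M[4]=-5
after or $t7, $t7, 3: $t7=(-5)|3=-5
after lw $t7, 0($t1): $t7=M[4]=-5
after sub $t7, $t7, 10: $t7=(-5)-10=-15
after add $t1, $t1, 4: $t1=4+4=8
after add $t2, $t2, 1: $t2=4+1=5
cmp $t2, 8  (cmp 5,8)
bne loop: taken
after lw $t7, 0($t1): $t7=M[8]=5
after or $t7, $t7, 3: $t7=5|3=7
after lw $t7, 0($t1): $t7=M[8]=5
after or $t7, $t7, 3: $t7=5|3=7
after lw $t7, 0($t1): $t7=M[8]=5
after sub $t7, $t7, 10: $t7=5-10=-5
after add $t1, $t1, 4: $t1=8+4=12
after add $t2, $t2, 1: $t2=5+1=6
cmp $t2, 8  (cmp 6,8)
bne loop: taken
after lw $t7, 0($t1): $t7=M[12]=19
after or $t7, $t7, 3: $t7=19|3=19
after lw $t7, 0($t1): $t7=M[12]=19
after or $t7, $t7, 3: $t7=19|3=19
after lw $t7, 0($t1): $t7=M[12]=19
after sub $t7, $t7, 10: $t7=19-10=9
after add $t1, $t1, 4: $t1=12+4=16
after add $t2, $t2, 1: $t2=6+1=7
cmp $t2, 8  (cmp 7,8)
bne loop: taken
after lw $t7, 0($t1): $t7=M[16]=28
after or $t7, $t7, 3: $t7=28|3=31
after lw $t7, 0($t1): $t7=M[16]=28
after or $t7, $t7, 3: $t7=28|3=31
after lw $t7, 0($t1): $t7=M[16]=28
after sub $t7, $t7, 10: $t7=28-10=18
after add $t1, $t1, 4: $t1=16+4=20
after add $t2, $t2, 1: $t2=7+1=8
cmp $t2, 8  (cmp 8,8)
bne loop: not taken
halt.

20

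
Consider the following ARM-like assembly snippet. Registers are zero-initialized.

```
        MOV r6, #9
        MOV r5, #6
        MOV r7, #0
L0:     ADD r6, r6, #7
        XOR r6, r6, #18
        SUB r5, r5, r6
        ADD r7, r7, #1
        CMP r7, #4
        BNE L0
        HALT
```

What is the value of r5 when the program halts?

after MOV r6, #9: r6=9
after MOV r5, #6: r5=6
after MOV r7, #0: r7=0
after ADD r6, r6, #7: r6=9+7=16
after XOR r6, r6, #18: r6=16^18=2
after SUB r5, r5, r6: r5=6-2=4
after ADD r7, r7, #1: r7=0+1=1
CMP r7, #4  (cmp 1,4)
BNE L0: taken
after ADD r6, r6, #7: r6=2+7=9
after XOR r6, r6, #18: r6=9^18=27
after SUB r5, r5, r6: r5=4-27=-23
after ADD r7, r7, #1: r7=1+1=2
CMP r7, #4  (cmp 2,4)
BNE L0: taken
after ADD r6, r6, #7: r6=27+7=34
after XOR r6, r6, #18: r6=34^18=48
after SUB r5, r5, r6: r5=(-23)-48=-71
after ADD r7, r7, #1: r7=2+1=3
CMP r7, #4  (cmp 3,4)
BNE L0: taken
after ADD r6, r6, #7: r6=48+7=55
after XOR r6, r6, #18: r6=55^18=37
after SUB r5, r5, r6: r5=(-71)-37=-108
after ADD r7, r7, #1: r7=3+1=4
CMP r7, #4  (cmp 4,4)
BNE L0: not taken
halt.

-108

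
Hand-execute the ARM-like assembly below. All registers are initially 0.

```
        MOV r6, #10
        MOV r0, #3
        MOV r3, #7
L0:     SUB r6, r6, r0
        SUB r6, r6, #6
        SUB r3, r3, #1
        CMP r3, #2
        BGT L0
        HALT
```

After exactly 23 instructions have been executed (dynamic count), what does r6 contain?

-26

MOV r6, #10 → r6=10
MOV r0, #3 → r0=3
MOV r3, #7 → r3=7
SUB r6, r6, r0 → r6=10-3=7
SUB r6, r6, #6 → r6=7-6=1
SUB r3, r3, #1 → r3=7-1=6
CMP r3, #2  (cmp 6,2)
BGT L0: taken
SUB r6, r6, r0 → r6=1-3=-2
SUB r6, r6, #6 → r6=(-2)-6=-8
SUB r3, r3, #1 → r3=6-1=5
CMP r3, #2  (cmp 5,2)
BGT L0: taken
SUB r6, r6, r0 → r6=(-8)-3=-11
SUB r6, r6, #6 → r6=(-11)-6=-17
SUB r3, r3, #1 → r3=5-1=4
CMP r3, #2  (cmp 4,2)
BGT L0: taken
SUB r6, r6, r0 → r6=(-17)-3=-20
SUB r6, r6, #6 → r6=(-20)-6=-26
SUB r3, r3, #1 → r3=4-1=3
CMP r3, #2  (cmp 3,2)
BGT L0: taken
After step 23: r6 = -26.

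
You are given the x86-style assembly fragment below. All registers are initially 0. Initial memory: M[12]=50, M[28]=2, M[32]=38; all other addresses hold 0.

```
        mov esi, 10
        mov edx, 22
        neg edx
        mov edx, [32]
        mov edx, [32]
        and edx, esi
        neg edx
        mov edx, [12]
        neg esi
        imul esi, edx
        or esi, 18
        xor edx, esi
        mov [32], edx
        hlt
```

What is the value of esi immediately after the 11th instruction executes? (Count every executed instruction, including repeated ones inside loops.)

-482

mov esi, 10 → esi=10
mov edx, 22 → edx=22
neg edx → edx=-(22)=-22
mov edx, [32] → edx=M[32]=38
mov edx, [32] → edx=M[32]=38
and edx, esi → edx=38&10=2
neg edx → edx=-(2)=-2
mov edx, [12] → edx=M[12]=50
neg esi → esi=-(10)=-10
imul esi, edx → esi=(-10)*50=-500
or esi, 18 → esi=(-500)|18=-482
After step 11: esi = -482.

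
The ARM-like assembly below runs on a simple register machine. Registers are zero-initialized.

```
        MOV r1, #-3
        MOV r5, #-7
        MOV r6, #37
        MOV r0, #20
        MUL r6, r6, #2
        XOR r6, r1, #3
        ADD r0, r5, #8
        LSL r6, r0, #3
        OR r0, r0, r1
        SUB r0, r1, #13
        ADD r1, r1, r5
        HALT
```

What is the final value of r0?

after MOV r1, #-3: r1=-3
after MOV r5, #-7: r5=-7
after MOV r6, #37: r6=37
after MOV r0, #20: r0=20
after MUL r6, r6, #2: r6=37*2=74
after XOR r6, r1, #3: r6=(-3)^3=-2
after ADD r0, r5, #8: r0=(-7)+8=1
after LSL r6, r0, #3: r6=1<<3=8
after OR r0, r0, r1: r0=1|(-3)=-3
after SUB r0, r1, #13: r0=(-3)-13=-16
after ADD r1, r1, r5: r1=(-3)+(-7)=-10
halt.

-16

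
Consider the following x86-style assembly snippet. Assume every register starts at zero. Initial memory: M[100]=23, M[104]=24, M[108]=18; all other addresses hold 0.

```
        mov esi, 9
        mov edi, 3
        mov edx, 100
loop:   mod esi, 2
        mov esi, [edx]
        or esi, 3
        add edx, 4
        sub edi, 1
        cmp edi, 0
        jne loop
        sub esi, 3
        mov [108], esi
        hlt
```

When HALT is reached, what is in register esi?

after mov esi, 9: esi=9
after mov edi, 3: edi=3
after mov edx, 100: edx=100
after mod esi, 2: esi=9%2=1
after mov esi, [edx]: esi=M[100]=23
after or esi, 3: esi=23|3=23
after add edx, 4: edx=100+4=104
after sub edi, 1: edi=3-1=2
cmp edi, 0  (cmp 2,0)
jne loop: taken
after mod esi, 2: esi=23%2=1
after mov esi, [edx]: esi=M[104]=24
after or esi, 3: esi=24|3=27
after add edx, 4: edx=104+4=108
after sub edi, 1: edi=2-1=1
cmp edi, 0  (cmp 1,0)
jne loop: taken
after mod esi, 2: esi=27%2=1
after mov esi, [edx]: esi=M[108]=18
after or esi, 3: esi=18|3=19
after add edx, 4: edx=108+4=112
after sub edi, 1: edi=1-1=0
cmp edi, 0  (cmp 0,0)
jne loop: not taken
after sub esi, 3: esi=19-3=16
mov [108], esi → M[108]=16
halt.

16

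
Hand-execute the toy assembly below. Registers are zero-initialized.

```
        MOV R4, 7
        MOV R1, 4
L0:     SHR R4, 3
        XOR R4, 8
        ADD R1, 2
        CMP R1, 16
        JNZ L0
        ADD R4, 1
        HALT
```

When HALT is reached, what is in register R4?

10

after MOV R4, 7: R4=7
after MOV R1, 4: R1=4
after SHR R4, 3: R4=7>>3=0
after XOR R4, 8: R4=0^8=8
after ADD R1, 2: R1=4+2=6
CMP R1, 16  (cmp 6,16)
JNZ L0: taken
after SHR R4, 3: R4=8>>3=1
after XOR R4, 8: R4=1^8=9
after ADD R1, 2: R1=6+2=8
CMP R1, 16  (cmp 8,16)
JNZ L0: taken
after SHR R4, 3: R4=9>>3=1
after XOR R4, 8: R4=1^8=9
after ADD R1, 2: R1=8+2=10
CMP R1, 16  (cmp 10,16)
JNZ L0: taken
after SHR R4, 3: R4=9>>3=1
after XOR R4, 8: R4=1^8=9
after ADD R1, 2: R1=10+2=12
CMP R1, 16  (cmp 12,16)
JNZ L0: taken
after SHR R4, 3: R4=9>>3=1
after XOR R4, 8: R4=1^8=9
after ADD R1, 2: R1=12+2=14
CMP R1, 16  (cmp 14,16)
JNZ L0: taken
after SHR R4, 3: R4=9>>3=1
after XOR R4, 8: R4=1^8=9
after ADD R1, 2: R1=14+2=16
CMP R1, 16  (cmp 16,16)
JNZ L0: not taken
after ADD R4, 1: R4=9+1=10
halt.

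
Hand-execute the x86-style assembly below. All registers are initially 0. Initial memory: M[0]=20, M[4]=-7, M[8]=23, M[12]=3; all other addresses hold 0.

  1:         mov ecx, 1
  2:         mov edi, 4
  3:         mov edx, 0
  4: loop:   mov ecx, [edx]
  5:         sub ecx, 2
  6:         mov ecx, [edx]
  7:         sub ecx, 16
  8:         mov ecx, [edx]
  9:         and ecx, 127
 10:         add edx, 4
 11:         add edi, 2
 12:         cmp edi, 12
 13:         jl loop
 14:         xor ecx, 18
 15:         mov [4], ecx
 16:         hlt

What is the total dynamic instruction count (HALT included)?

after mov ecx, 1: ecx=1
after mov edi, 4: edi=4
after mov edx, 0: edx=0
after mov ecx, [edx]: ecx=M[0]=20
after sub ecx, 2: ecx=20-2=18
after mov ecx, [edx]: ecx=M[0]=20
after sub ecx, 16: ecx=20-16=4
after mov ecx, [edx]: ecx=M[0]=20
after and ecx, 127: ecx=20&127=20
after add edx, 4: edx=0+4=4
after add edi, 2: edi=4+2=6
cmp edi, 12  (cmp 6,12)
jl loop: taken
after mov ecx, [edx]: ecx=M[4]=-7
after sub ecx, 2: ecx=(-7)-2=-9
after mov ecx, [edx]: ecx=M[4]=-7
after sub ecx, 16: ecx=(-7)-16=-23
after mov ecx, [edx]: ecx=M[4]=-7
after and ecx, 127: ecx=(-7)&127=121
after add edx, 4: edx=4+4=8
after add edi, 2: edi=6+2=8
cmp edi, 12  (cmp 8,12)
jl loop: taken
after mov ecx, [edx]: ecx=M[8]=23
after sub ecx, 2: ecx=23-2=21
after mov ecx, [edx]: ecx=M[8]=23
after sub ecx, 16: ecx=23-16=7
after mov ecx, [edx]: ecx=M[8]=23
after and ecx, 127: ecx=23&127=23
after add edx, 4: edx=8+4=12
after add edi, 2: edi=8+2=10
cmp edi, 12  (cmp 10,12)
jl loop: taken
after mov ecx, [edx]: ecx=M[12]=3
after sub ecx, 2: ecx=3-2=1
after mov ecx, [edx]: ecx=M[12]=3
after sub ecx, 16: ecx=3-16=-13
after mov ecx, [edx]: ecx=M[12]=3
after and ecx, 127: ecx=3&127=3
after add edx, 4: edx=12+4=16
after add edi, 2: edi=10+2=12
cmp edi, 12  (cmp 12,12)
jl loop: not taken
after xor ecx, 18: ecx=3^18=17
mov [4], ecx → M[4]=17
halt.
Total executed instructions: 46.

46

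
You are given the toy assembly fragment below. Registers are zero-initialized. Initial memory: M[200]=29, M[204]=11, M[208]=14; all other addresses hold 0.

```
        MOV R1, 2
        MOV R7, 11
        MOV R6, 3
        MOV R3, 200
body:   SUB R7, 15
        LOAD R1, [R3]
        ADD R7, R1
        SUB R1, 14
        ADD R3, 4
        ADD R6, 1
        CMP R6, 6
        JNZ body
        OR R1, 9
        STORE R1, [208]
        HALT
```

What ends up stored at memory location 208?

MOV R1, 2 → R1=2
MOV R7, 11 → R7=11
MOV R6, 3 → R6=3
MOV R3, 200 → R3=200
SUB R7, 15 → R7=11-15=-4
LOAD R1, [R3] → R1=M[200]=29
ADD R7, R1 → R7=(-4)+29=25
SUB R1, 14 → R1=29-14=15
ADD R3, 4 → R3=200+4=204
ADD R6, 1 → R6=3+1=4
CMP R6, 6  (cmp 4,6)
JNZ body: taken
SUB R7, 15 → R7=25-15=10
LOAD R1, [R3] → R1=M[204]=11
ADD R7, R1 → R7=10+11=21
SUB R1, 14 → R1=11-14=-3
ADD R3, 4 → R3=204+4=208
ADD R6, 1 → R6=4+1=5
CMP R6, 6  (cmp 5,6)
JNZ body: taken
SUB R7, 15 → R7=21-15=6
LOAD R1, [R3] → R1=M[208]=14
ADD R7, R1 → R7=6+14=20
SUB R1, 14 → R1=14-14=0
ADD R3, 4 → R3=208+4=212
ADD R6, 1 → R6=5+1=6
CMP R6, 6  (cmp 6,6)
JNZ body: not taken
OR R1, 9 → R1=0|9=9
STORE R1, [208] → M[208]=9
halt.

9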